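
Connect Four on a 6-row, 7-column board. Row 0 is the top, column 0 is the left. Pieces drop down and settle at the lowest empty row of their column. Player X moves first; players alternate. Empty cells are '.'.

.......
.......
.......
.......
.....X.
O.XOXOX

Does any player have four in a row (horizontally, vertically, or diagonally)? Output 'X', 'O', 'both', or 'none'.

none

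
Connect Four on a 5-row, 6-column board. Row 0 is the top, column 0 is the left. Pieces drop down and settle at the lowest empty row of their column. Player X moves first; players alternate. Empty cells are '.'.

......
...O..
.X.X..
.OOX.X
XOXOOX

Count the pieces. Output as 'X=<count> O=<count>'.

X=7 O=6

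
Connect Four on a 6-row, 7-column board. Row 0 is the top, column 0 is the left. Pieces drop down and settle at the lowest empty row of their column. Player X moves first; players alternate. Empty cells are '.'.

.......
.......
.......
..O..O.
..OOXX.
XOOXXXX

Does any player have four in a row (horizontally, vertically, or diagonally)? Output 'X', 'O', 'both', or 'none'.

X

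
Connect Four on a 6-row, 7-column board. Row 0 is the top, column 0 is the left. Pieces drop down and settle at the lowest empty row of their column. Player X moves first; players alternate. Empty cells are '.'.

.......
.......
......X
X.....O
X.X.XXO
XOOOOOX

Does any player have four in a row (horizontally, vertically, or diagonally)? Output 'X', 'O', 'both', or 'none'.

O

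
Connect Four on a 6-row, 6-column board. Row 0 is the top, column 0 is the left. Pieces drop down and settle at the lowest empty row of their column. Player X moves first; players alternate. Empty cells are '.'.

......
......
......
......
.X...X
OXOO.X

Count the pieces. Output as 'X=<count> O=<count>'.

X=4 O=3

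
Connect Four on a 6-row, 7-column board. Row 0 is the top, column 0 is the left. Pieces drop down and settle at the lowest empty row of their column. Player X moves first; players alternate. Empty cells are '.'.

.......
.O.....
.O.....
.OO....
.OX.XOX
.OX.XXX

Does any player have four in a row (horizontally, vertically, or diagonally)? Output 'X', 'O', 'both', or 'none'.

O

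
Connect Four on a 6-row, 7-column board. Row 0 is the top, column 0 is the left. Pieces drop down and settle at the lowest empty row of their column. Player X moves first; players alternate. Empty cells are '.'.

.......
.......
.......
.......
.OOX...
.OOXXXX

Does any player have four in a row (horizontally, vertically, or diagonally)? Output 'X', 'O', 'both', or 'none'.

X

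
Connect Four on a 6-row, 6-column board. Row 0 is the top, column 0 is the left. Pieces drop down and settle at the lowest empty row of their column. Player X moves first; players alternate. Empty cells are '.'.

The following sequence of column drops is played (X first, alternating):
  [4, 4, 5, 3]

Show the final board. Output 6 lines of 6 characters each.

Answer: ......
......
......
......
....O.
...OXX

Derivation:
Move 1: X drops in col 4, lands at row 5
Move 2: O drops in col 4, lands at row 4
Move 3: X drops in col 5, lands at row 5
Move 4: O drops in col 3, lands at row 5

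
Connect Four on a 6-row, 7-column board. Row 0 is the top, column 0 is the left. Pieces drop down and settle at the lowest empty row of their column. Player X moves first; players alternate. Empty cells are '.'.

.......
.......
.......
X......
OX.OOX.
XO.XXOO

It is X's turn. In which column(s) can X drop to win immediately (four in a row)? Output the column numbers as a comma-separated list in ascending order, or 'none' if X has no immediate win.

Answer: none

Derivation:
col 0: drop X → no win
col 1: drop X → no win
col 2: drop X → no win
col 3: drop X → no win
col 4: drop X → no win
col 5: drop X → no win
col 6: drop X → no win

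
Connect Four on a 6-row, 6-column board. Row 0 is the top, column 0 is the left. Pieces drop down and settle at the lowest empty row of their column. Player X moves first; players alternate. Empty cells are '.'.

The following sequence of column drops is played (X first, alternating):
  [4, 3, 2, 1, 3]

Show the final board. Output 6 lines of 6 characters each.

Answer: ......
......
......
......
...X..
.OXOX.

Derivation:
Move 1: X drops in col 4, lands at row 5
Move 2: O drops in col 3, lands at row 5
Move 3: X drops in col 2, lands at row 5
Move 4: O drops in col 1, lands at row 5
Move 5: X drops in col 3, lands at row 4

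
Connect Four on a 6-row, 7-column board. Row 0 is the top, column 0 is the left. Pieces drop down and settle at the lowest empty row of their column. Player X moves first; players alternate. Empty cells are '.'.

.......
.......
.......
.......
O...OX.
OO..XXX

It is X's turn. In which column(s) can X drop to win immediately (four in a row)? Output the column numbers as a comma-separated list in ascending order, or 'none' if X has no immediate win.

Answer: 3

Derivation:
col 0: drop X → no win
col 1: drop X → no win
col 2: drop X → no win
col 3: drop X → WIN!
col 4: drop X → no win
col 5: drop X → no win
col 6: drop X → no win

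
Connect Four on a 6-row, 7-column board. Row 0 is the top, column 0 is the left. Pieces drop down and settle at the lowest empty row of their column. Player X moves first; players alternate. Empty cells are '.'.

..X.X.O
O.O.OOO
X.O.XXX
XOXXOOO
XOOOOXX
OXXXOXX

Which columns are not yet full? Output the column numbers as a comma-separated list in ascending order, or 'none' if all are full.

Answer: 0,1,3,5

Derivation:
col 0: top cell = '.' → open
col 1: top cell = '.' → open
col 2: top cell = 'X' → FULL
col 3: top cell = '.' → open
col 4: top cell = 'X' → FULL
col 5: top cell = '.' → open
col 6: top cell = 'O' → FULL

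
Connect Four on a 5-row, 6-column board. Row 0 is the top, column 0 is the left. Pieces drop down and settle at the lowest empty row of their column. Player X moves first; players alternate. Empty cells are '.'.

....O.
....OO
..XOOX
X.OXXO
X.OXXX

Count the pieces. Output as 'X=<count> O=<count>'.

X=9 O=8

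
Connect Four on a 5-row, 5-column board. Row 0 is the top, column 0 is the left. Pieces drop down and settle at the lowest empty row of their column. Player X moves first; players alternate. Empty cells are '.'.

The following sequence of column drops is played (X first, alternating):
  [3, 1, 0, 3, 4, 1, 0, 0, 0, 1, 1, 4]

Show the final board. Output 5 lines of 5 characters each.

Move 1: X drops in col 3, lands at row 4
Move 2: O drops in col 1, lands at row 4
Move 3: X drops in col 0, lands at row 4
Move 4: O drops in col 3, lands at row 3
Move 5: X drops in col 4, lands at row 4
Move 6: O drops in col 1, lands at row 3
Move 7: X drops in col 0, lands at row 3
Move 8: O drops in col 0, lands at row 2
Move 9: X drops in col 0, lands at row 1
Move 10: O drops in col 1, lands at row 2
Move 11: X drops in col 1, lands at row 1
Move 12: O drops in col 4, lands at row 3

Answer: .....
XX...
OO...
XO.OO
XO.XX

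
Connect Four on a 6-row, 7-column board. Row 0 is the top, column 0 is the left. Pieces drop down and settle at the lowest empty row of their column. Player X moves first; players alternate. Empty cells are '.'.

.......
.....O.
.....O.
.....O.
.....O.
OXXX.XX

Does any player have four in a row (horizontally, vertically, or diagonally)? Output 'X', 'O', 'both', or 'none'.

O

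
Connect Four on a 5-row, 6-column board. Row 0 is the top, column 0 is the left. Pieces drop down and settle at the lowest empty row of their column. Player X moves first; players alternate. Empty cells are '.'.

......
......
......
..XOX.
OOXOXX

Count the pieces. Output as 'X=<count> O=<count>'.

X=5 O=4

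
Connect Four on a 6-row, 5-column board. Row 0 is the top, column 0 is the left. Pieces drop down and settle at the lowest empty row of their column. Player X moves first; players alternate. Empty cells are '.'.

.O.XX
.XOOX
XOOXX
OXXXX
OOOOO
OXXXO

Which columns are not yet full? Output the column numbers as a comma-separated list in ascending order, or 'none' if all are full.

col 0: top cell = '.' → open
col 1: top cell = 'O' → FULL
col 2: top cell = '.' → open
col 3: top cell = 'X' → FULL
col 4: top cell = 'X' → FULL

Answer: 0,2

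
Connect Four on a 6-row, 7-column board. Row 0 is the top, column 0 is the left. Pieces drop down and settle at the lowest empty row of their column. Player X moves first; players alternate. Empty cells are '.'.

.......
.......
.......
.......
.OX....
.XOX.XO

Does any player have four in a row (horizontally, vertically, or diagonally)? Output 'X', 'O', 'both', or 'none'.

none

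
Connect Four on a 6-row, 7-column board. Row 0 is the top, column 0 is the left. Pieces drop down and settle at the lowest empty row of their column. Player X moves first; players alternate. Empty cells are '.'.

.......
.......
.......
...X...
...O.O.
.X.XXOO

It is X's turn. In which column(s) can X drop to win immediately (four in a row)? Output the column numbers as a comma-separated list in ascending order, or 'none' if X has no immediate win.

col 0: drop X → no win
col 1: drop X → no win
col 2: drop X → WIN!
col 3: drop X → no win
col 4: drop X → no win
col 5: drop X → no win
col 6: drop X → no win

Answer: 2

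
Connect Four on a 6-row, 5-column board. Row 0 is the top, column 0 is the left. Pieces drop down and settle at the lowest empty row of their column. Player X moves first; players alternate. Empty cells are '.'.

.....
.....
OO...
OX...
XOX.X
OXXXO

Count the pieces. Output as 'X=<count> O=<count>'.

X=7 O=6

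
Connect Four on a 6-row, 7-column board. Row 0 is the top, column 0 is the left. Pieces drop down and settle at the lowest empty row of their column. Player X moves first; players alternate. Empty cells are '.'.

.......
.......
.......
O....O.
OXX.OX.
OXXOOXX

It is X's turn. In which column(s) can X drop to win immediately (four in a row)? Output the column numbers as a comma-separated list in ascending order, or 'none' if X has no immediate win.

Answer: none

Derivation:
col 0: drop X → no win
col 1: drop X → no win
col 2: drop X → no win
col 3: drop X → no win
col 4: drop X → no win
col 5: drop X → no win
col 6: drop X → no win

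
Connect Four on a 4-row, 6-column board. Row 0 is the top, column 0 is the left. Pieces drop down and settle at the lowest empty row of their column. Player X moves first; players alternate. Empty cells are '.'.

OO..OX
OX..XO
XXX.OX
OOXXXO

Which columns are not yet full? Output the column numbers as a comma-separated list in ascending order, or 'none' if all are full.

col 0: top cell = 'O' → FULL
col 1: top cell = 'O' → FULL
col 2: top cell = '.' → open
col 3: top cell = '.' → open
col 4: top cell = 'O' → FULL
col 5: top cell = 'X' → FULL

Answer: 2,3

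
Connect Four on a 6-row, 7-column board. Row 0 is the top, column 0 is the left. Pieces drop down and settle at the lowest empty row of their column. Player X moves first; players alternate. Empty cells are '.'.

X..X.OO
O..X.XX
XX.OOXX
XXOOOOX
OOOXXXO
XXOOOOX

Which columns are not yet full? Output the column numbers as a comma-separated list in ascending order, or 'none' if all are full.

Answer: 1,2,4

Derivation:
col 0: top cell = 'X' → FULL
col 1: top cell = '.' → open
col 2: top cell = '.' → open
col 3: top cell = 'X' → FULL
col 4: top cell = '.' → open
col 5: top cell = 'O' → FULL
col 6: top cell = 'O' → FULL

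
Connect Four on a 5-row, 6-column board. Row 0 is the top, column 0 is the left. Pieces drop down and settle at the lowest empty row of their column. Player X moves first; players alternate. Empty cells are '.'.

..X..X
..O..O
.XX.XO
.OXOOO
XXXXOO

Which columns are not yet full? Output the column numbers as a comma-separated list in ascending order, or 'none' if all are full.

Answer: 0,1,3,4

Derivation:
col 0: top cell = '.' → open
col 1: top cell = '.' → open
col 2: top cell = 'X' → FULL
col 3: top cell = '.' → open
col 4: top cell = '.' → open
col 5: top cell = 'X' → FULL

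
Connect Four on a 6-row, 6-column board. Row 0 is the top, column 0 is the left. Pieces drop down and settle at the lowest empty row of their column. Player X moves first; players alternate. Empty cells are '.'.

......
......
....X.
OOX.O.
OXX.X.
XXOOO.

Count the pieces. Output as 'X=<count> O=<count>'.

X=7 O=7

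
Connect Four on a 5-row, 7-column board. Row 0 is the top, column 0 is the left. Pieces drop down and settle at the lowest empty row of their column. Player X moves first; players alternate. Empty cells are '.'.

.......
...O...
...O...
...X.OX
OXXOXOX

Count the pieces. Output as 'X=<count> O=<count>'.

X=6 O=6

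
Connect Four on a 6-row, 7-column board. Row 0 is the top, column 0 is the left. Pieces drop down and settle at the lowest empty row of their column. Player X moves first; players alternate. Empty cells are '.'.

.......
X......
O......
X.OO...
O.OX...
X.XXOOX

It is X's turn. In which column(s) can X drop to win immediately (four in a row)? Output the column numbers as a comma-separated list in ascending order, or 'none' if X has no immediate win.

col 0: drop X → no win
col 1: drop X → WIN!
col 2: drop X → no win
col 3: drop X → no win
col 4: drop X → no win
col 5: drop X → no win
col 6: drop X → no win

Answer: 1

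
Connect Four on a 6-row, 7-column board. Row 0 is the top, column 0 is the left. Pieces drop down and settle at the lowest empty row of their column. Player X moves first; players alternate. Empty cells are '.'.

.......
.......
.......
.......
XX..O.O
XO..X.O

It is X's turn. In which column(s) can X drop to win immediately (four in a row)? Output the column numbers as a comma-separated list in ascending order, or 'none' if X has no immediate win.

Answer: none

Derivation:
col 0: drop X → no win
col 1: drop X → no win
col 2: drop X → no win
col 3: drop X → no win
col 4: drop X → no win
col 5: drop X → no win
col 6: drop X → no win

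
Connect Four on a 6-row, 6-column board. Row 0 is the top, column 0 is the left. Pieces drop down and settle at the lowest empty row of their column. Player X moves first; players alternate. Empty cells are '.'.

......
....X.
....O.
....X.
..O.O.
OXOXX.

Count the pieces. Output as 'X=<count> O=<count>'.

X=5 O=5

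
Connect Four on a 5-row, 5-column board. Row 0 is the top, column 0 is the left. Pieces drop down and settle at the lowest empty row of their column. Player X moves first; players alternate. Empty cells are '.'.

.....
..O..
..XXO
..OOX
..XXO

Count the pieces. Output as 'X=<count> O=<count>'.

X=5 O=5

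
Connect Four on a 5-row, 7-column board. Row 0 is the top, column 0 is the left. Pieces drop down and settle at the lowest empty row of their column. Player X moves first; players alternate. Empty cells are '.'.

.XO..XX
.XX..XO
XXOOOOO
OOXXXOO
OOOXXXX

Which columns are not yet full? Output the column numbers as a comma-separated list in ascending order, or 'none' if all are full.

Answer: 0,3,4

Derivation:
col 0: top cell = '.' → open
col 1: top cell = 'X' → FULL
col 2: top cell = 'O' → FULL
col 3: top cell = '.' → open
col 4: top cell = '.' → open
col 5: top cell = 'X' → FULL
col 6: top cell = 'X' → FULL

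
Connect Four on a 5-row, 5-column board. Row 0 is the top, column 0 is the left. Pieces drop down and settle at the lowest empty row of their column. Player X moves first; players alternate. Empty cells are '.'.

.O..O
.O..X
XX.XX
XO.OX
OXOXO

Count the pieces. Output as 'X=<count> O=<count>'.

X=9 O=8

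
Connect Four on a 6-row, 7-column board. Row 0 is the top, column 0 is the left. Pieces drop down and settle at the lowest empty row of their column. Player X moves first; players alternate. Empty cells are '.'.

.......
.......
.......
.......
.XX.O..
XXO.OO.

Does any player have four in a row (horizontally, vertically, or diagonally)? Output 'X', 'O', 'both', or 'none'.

none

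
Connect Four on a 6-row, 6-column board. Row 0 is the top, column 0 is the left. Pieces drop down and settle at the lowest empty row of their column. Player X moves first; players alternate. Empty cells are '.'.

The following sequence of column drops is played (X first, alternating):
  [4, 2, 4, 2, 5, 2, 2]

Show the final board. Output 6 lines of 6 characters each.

Answer: ......
......
..X...
..O...
..O.X.
..O.XX

Derivation:
Move 1: X drops in col 4, lands at row 5
Move 2: O drops in col 2, lands at row 5
Move 3: X drops in col 4, lands at row 4
Move 4: O drops in col 2, lands at row 4
Move 5: X drops in col 5, lands at row 5
Move 6: O drops in col 2, lands at row 3
Move 7: X drops in col 2, lands at row 2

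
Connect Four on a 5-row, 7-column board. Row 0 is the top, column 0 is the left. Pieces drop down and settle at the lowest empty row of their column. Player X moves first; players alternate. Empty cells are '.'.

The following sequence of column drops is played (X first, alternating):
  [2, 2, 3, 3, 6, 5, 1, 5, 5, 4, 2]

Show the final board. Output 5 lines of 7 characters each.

Answer: .......
.......
..X..X.
..OO.O.
.XXXOOX

Derivation:
Move 1: X drops in col 2, lands at row 4
Move 2: O drops in col 2, lands at row 3
Move 3: X drops in col 3, lands at row 4
Move 4: O drops in col 3, lands at row 3
Move 5: X drops in col 6, lands at row 4
Move 6: O drops in col 5, lands at row 4
Move 7: X drops in col 1, lands at row 4
Move 8: O drops in col 5, lands at row 3
Move 9: X drops in col 5, lands at row 2
Move 10: O drops in col 4, lands at row 4
Move 11: X drops in col 2, lands at row 2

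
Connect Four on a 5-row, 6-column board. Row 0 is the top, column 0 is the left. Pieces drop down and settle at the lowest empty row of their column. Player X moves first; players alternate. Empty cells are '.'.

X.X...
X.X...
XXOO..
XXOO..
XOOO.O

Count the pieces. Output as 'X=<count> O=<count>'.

X=9 O=8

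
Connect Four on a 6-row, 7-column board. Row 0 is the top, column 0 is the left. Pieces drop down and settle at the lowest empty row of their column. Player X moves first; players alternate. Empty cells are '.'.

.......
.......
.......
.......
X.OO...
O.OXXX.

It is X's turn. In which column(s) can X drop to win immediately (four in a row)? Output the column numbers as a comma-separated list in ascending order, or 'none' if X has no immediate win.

col 0: drop X → no win
col 1: drop X → no win
col 2: drop X → no win
col 3: drop X → no win
col 4: drop X → no win
col 5: drop X → no win
col 6: drop X → WIN!

Answer: 6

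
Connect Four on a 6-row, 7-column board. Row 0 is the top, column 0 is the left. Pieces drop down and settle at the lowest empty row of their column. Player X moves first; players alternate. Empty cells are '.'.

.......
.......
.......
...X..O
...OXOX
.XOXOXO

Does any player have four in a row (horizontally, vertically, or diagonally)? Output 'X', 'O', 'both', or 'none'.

none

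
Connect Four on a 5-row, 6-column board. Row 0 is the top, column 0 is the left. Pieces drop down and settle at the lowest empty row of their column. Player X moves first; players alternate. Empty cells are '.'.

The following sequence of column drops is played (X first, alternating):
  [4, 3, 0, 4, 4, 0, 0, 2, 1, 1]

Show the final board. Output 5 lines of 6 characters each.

Move 1: X drops in col 4, lands at row 4
Move 2: O drops in col 3, lands at row 4
Move 3: X drops in col 0, lands at row 4
Move 4: O drops in col 4, lands at row 3
Move 5: X drops in col 4, lands at row 2
Move 6: O drops in col 0, lands at row 3
Move 7: X drops in col 0, lands at row 2
Move 8: O drops in col 2, lands at row 4
Move 9: X drops in col 1, lands at row 4
Move 10: O drops in col 1, lands at row 3

Answer: ......
......
X...X.
OO..O.
XXOOX.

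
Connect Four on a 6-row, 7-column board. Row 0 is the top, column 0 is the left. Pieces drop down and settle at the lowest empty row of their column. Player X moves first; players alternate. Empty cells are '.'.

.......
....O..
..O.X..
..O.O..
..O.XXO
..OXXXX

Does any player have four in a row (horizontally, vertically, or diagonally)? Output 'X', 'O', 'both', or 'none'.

both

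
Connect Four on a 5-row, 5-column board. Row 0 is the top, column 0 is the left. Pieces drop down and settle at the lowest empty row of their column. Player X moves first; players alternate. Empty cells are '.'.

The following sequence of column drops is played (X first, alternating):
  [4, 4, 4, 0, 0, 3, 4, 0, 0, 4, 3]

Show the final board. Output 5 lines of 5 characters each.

Answer: ....O
X...X
O...X
X..XO
O..OX

Derivation:
Move 1: X drops in col 4, lands at row 4
Move 2: O drops in col 4, lands at row 3
Move 3: X drops in col 4, lands at row 2
Move 4: O drops in col 0, lands at row 4
Move 5: X drops in col 0, lands at row 3
Move 6: O drops in col 3, lands at row 4
Move 7: X drops in col 4, lands at row 1
Move 8: O drops in col 0, lands at row 2
Move 9: X drops in col 0, lands at row 1
Move 10: O drops in col 4, lands at row 0
Move 11: X drops in col 3, lands at row 3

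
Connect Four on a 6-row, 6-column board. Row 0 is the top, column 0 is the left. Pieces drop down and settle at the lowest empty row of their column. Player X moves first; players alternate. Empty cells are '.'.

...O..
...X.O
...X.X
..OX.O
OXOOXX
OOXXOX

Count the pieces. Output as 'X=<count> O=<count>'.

X=10 O=10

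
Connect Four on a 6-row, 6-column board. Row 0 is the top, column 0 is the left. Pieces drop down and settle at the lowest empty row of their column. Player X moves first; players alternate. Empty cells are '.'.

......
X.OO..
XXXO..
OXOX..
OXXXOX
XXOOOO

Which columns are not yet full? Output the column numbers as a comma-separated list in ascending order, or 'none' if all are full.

Answer: 0,1,2,3,4,5

Derivation:
col 0: top cell = '.' → open
col 1: top cell = '.' → open
col 2: top cell = '.' → open
col 3: top cell = '.' → open
col 4: top cell = '.' → open
col 5: top cell = '.' → open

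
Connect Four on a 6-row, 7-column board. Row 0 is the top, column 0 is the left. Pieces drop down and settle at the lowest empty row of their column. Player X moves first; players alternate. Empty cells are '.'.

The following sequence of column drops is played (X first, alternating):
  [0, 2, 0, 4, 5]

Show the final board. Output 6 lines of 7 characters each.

Answer: .......
.......
.......
.......
X......
X.O.OX.

Derivation:
Move 1: X drops in col 0, lands at row 5
Move 2: O drops in col 2, lands at row 5
Move 3: X drops in col 0, lands at row 4
Move 4: O drops in col 4, lands at row 5
Move 5: X drops in col 5, lands at row 5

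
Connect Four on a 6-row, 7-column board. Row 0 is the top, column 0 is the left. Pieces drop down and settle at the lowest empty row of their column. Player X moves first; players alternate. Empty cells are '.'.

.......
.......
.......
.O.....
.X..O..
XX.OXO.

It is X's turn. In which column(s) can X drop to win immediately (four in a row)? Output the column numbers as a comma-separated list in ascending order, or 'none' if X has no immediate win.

Answer: none

Derivation:
col 0: drop X → no win
col 1: drop X → no win
col 2: drop X → no win
col 3: drop X → no win
col 4: drop X → no win
col 5: drop X → no win
col 6: drop X → no win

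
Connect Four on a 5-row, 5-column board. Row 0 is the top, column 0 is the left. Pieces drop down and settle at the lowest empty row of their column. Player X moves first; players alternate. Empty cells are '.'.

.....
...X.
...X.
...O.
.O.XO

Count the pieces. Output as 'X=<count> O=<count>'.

X=3 O=3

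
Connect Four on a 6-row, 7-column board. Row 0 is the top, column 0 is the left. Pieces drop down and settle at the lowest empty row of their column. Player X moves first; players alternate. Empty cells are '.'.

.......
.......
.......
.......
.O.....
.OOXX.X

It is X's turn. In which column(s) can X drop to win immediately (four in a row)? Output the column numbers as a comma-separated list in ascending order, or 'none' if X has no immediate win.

Answer: 5

Derivation:
col 0: drop X → no win
col 1: drop X → no win
col 2: drop X → no win
col 3: drop X → no win
col 4: drop X → no win
col 5: drop X → WIN!
col 6: drop X → no win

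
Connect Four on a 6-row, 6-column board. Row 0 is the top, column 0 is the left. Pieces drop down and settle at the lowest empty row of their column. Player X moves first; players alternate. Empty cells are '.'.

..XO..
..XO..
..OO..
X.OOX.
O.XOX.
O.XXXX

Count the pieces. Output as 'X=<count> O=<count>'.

X=10 O=9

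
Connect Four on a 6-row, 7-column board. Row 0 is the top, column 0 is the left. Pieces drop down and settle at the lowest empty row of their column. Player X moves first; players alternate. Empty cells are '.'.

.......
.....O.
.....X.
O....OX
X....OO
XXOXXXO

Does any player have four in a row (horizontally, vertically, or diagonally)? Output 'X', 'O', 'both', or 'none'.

none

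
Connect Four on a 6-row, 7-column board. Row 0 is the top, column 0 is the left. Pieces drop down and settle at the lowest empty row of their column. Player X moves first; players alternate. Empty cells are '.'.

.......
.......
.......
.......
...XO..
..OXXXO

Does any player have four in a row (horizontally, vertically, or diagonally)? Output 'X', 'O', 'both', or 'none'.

none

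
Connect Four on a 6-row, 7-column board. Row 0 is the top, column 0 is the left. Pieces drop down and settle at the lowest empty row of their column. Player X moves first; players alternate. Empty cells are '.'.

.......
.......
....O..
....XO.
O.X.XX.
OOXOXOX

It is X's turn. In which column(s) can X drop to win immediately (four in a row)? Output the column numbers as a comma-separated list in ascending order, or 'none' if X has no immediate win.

Answer: 3

Derivation:
col 0: drop X → no win
col 1: drop X → no win
col 2: drop X → no win
col 3: drop X → WIN!
col 4: drop X → no win
col 5: drop X → no win
col 6: drop X → no win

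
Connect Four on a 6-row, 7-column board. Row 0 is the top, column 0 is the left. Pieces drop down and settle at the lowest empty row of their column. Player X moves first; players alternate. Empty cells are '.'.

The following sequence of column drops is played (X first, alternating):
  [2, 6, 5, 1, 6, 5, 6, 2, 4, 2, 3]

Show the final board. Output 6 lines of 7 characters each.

Answer: .......
.......
.......
..O...X
..O..OX
.OXXXXO

Derivation:
Move 1: X drops in col 2, lands at row 5
Move 2: O drops in col 6, lands at row 5
Move 3: X drops in col 5, lands at row 5
Move 4: O drops in col 1, lands at row 5
Move 5: X drops in col 6, lands at row 4
Move 6: O drops in col 5, lands at row 4
Move 7: X drops in col 6, lands at row 3
Move 8: O drops in col 2, lands at row 4
Move 9: X drops in col 4, lands at row 5
Move 10: O drops in col 2, lands at row 3
Move 11: X drops in col 3, lands at row 5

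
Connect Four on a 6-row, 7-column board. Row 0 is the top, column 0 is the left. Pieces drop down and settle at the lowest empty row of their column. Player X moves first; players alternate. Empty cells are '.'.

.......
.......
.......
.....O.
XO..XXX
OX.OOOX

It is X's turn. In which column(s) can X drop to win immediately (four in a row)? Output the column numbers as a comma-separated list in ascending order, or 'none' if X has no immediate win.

col 0: drop X → no win
col 1: drop X → no win
col 2: drop X → no win
col 3: drop X → WIN!
col 4: drop X → no win
col 5: drop X → no win
col 6: drop X → no win

Answer: 3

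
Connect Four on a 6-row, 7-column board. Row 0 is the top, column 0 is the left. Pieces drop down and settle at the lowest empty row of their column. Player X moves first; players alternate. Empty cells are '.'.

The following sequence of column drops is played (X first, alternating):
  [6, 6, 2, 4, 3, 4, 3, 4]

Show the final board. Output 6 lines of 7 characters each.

Move 1: X drops in col 6, lands at row 5
Move 2: O drops in col 6, lands at row 4
Move 3: X drops in col 2, lands at row 5
Move 4: O drops in col 4, lands at row 5
Move 5: X drops in col 3, lands at row 5
Move 6: O drops in col 4, lands at row 4
Move 7: X drops in col 3, lands at row 4
Move 8: O drops in col 4, lands at row 3

Answer: .......
.......
.......
....O..
...XO.O
..XXO.X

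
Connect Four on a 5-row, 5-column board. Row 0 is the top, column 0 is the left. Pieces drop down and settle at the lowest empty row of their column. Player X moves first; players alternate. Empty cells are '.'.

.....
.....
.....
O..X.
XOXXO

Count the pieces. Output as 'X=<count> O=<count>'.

X=4 O=3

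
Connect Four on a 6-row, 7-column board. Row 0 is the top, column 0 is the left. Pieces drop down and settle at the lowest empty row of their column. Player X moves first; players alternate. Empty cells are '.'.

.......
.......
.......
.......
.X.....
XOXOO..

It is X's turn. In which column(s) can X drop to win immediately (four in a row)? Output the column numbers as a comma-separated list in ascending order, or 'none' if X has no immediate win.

Answer: none

Derivation:
col 0: drop X → no win
col 1: drop X → no win
col 2: drop X → no win
col 3: drop X → no win
col 4: drop X → no win
col 5: drop X → no win
col 6: drop X → no win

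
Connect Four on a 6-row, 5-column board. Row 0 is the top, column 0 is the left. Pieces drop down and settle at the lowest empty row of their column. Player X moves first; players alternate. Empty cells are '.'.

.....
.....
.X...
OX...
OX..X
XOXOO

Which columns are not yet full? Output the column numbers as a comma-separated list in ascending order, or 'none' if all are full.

col 0: top cell = '.' → open
col 1: top cell = '.' → open
col 2: top cell = '.' → open
col 3: top cell = '.' → open
col 4: top cell = '.' → open

Answer: 0,1,2,3,4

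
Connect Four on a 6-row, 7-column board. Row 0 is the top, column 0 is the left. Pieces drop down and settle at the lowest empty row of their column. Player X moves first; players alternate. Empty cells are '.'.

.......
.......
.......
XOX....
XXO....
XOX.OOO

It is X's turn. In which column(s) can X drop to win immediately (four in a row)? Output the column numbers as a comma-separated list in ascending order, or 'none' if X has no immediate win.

Answer: 0

Derivation:
col 0: drop X → WIN!
col 1: drop X → no win
col 2: drop X → no win
col 3: drop X → no win
col 4: drop X → no win
col 5: drop X → no win
col 6: drop X → no win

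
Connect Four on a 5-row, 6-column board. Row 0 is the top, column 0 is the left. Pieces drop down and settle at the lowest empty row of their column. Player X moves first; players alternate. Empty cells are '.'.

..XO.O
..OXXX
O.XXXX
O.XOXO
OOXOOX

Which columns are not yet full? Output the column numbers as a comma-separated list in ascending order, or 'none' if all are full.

col 0: top cell = '.' → open
col 1: top cell = '.' → open
col 2: top cell = 'X' → FULL
col 3: top cell = 'O' → FULL
col 4: top cell = '.' → open
col 5: top cell = 'O' → FULL

Answer: 0,1,4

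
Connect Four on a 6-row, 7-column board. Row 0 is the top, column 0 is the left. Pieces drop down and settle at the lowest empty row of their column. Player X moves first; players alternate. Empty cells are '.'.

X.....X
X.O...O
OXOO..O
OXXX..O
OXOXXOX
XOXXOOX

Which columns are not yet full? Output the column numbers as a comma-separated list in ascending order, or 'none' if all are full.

col 0: top cell = 'X' → FULL
col 1: top cell = '.' → open
col 2: top cell = '.' → open
col 3: top cell = '.' → open
col 4: top cell = '.' → open
col 5: top cell = '.' → open
col 6: top cell = 'X' → FULL

Answer: 1,2,3,4,5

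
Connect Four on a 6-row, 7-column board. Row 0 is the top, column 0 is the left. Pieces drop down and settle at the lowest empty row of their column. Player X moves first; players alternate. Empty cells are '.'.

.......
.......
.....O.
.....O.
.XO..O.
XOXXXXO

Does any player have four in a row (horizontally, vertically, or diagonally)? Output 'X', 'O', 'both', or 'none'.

X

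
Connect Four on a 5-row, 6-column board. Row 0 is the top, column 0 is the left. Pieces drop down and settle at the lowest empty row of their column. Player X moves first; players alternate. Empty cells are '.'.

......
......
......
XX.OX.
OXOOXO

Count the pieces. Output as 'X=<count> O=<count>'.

X=5 O=5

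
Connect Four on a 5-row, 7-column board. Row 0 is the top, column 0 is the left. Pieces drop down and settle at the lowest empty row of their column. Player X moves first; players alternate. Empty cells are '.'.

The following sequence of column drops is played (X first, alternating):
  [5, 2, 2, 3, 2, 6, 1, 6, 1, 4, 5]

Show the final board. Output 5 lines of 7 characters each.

Answer: .......
.......
..X....
.XX..XO
.XOOOXO

Derivation:
Move 1: X drops in col 5, lands at row 4
Move 2: O drops in col 2, lands at row 4
Move 3: X drops in col 2, lands at row 3
Move 4: O drops in col 3, lands at row 4
Move 5: X drops in col 2, lands at row 2
Move 6: O drops in col 6, lands at row 4
Move 7: X drops in col 1, lands at row 4
Move 8: O drops in col 6, lands at row 3
Move 9: X drops in col 1, lands at row 3
Move 10: O drops in col 4, lands at row 4
Move 11: X drops in col 5, lands at row 3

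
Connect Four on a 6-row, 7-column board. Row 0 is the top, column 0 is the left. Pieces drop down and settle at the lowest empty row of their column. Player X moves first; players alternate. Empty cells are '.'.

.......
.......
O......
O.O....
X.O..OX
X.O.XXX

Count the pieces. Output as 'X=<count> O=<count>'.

X=6 O=6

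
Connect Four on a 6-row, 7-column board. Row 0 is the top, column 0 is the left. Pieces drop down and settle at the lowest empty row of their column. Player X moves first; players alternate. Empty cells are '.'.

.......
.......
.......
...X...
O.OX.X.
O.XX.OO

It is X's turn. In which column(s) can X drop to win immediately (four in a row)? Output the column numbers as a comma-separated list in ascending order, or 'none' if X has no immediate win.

Answer: 3

Derivation:
col 0: drop X → no win
col 1: drop X → no win
col 2: drop X → no win
col 3: drop X → WIN!
col 4: drop X → no win
col 5: drop X → no win
col 6: drop X → no win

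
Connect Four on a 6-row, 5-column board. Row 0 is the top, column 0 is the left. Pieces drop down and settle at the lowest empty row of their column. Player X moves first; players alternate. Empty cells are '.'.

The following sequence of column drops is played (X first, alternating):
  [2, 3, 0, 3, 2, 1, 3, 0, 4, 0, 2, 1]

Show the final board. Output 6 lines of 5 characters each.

Move 1: X drops in col 2, lands at row 5
Move 2: O drops in col 3, lands at row 5
Move 3: X drops in col 0, lands at row 5
Move 4: O drops in col 3, lands at row 4
Move 5: X drops in col 2, lands at row 4
Move 6: O drops in col 1, lands at row 5
Move 7: X drops in col 3, lands at row 3
Move 8: O drops in col 0, lands at row 4
Move 9: X drops in col 4, lands at row 5
Move 10: O drops in col 0, lands at row 3
Move 11: X drops in col 2, lands at row 3
Move 12: O drops in col 1, lands at row 4

Answer: .....
.....
.....
O.XX.
OOXO.
XOXOX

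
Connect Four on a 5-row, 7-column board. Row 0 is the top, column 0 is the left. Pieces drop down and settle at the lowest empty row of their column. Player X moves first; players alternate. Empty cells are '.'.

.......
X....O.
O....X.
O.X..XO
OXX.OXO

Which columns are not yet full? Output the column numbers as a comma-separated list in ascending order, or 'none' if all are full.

col 0: top cell = '.' → open
col 1: top cell = '.' → open
col 2: top cell = '.' → open
col 3: top cell = '.' → open
col 4: top cell = '.' → open
col 5: top cell = '.' → open
col 6: top cell = '.' → open

Answer: 0,1,2,3,4,5,6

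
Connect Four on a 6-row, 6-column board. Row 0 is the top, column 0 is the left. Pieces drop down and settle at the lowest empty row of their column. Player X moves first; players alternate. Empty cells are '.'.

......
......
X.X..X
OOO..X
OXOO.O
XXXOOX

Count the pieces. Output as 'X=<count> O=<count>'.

X=9 O=9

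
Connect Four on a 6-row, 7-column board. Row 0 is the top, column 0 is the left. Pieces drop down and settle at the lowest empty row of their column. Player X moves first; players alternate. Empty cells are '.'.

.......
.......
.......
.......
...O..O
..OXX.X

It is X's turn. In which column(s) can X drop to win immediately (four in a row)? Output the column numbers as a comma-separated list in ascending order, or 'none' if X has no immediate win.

col 0: drop X → no win
col 1: drop X → no win
col 2: drop X → no win
col 3: drop X → no win
col 4: drop X → no win
col 5: drop X → WIN!
col 6: drop X → no win

Answer: 5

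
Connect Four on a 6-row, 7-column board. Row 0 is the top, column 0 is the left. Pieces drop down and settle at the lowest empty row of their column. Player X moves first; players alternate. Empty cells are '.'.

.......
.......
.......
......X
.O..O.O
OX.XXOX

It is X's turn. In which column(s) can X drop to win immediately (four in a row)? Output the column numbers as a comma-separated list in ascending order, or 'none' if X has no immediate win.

col 0: drop X → no win
col 1: drop X → no win
col 2: drop X → WIN!
col 3: drop X → no win
col 4: drop X → no win
col 5: drop X → no win
col 6: drop X → no win

Answer: 2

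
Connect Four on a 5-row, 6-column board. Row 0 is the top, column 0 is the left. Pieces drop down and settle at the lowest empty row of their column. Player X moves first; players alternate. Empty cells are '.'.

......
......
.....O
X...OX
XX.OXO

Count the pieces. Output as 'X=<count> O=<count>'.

X=5 O=4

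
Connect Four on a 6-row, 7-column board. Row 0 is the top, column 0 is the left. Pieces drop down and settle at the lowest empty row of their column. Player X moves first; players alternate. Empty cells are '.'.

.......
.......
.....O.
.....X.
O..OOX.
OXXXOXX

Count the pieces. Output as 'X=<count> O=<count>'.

X=7 O=6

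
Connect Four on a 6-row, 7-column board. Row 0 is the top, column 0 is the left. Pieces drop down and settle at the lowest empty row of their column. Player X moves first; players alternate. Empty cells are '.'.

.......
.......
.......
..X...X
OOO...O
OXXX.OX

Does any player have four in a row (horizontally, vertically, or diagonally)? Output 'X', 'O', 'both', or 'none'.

none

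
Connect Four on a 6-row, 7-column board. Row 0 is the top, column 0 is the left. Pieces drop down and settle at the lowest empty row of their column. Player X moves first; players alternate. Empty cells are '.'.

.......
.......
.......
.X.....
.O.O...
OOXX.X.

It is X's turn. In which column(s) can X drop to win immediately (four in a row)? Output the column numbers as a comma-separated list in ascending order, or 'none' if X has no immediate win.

col 0: drop X → no win
col 1: drop X → no win
col 2: drop X → no win
col 3: drop X → no win
col 4: drop X → WIN!
col 5: drop X → no win
col 6: drop X → no win

Answer: 4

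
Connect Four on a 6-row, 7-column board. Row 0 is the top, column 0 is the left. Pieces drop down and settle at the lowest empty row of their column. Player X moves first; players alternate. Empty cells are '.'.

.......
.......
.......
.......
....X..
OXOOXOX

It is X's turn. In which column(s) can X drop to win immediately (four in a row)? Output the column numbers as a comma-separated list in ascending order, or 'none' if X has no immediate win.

Answer: none

Derivation:
col 0: drop X → no win
col 1: drop X → no win
col 2: drop X → no win
col 3: drop X → no win
col 4: drop X → no win
col 5: drop X → no win
col 6: drop X → no win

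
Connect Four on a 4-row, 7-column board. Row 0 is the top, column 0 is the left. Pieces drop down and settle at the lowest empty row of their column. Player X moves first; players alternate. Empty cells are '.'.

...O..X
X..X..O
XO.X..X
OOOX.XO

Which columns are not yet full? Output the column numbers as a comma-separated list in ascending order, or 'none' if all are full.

Answer: 0,1,2,4,5

Derivation:
col 0: top cell = '.' → open
col 1: top cell = '.' → open
col 2: top cell = '.' → open
col 3: top cell = 'O' → FULL
col 4: top cell = '.' → open
col 5: top cell = '.' → open
col 6: top cell = 'X' → FULL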